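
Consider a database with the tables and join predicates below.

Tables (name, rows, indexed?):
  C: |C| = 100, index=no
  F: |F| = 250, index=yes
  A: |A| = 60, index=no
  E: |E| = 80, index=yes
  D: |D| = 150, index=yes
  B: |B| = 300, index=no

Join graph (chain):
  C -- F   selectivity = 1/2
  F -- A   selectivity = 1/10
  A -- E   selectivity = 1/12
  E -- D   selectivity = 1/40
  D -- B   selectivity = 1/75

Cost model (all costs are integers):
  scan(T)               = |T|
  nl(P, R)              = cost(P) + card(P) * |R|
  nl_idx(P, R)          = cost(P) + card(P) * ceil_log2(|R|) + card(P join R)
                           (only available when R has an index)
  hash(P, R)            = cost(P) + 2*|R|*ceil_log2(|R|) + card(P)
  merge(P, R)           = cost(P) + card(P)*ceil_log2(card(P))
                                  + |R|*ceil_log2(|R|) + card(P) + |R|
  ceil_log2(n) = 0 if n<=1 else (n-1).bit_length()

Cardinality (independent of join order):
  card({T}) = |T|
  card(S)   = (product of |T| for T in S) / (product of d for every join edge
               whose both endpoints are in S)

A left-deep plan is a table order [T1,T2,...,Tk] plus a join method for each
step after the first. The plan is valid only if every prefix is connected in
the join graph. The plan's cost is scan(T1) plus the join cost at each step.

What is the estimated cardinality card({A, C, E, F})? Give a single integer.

Tables in S: A(60), C(100), E(80), F(250)
Edges inside S: C-F(d=2), F-A(d=10), A-E(d=12)
numerator = 60 * 100 * 80 * 250 = 120000000
denominator = 2 * 10 * 12 = 240
card(S) = 120000000 / 240 = 500000

500000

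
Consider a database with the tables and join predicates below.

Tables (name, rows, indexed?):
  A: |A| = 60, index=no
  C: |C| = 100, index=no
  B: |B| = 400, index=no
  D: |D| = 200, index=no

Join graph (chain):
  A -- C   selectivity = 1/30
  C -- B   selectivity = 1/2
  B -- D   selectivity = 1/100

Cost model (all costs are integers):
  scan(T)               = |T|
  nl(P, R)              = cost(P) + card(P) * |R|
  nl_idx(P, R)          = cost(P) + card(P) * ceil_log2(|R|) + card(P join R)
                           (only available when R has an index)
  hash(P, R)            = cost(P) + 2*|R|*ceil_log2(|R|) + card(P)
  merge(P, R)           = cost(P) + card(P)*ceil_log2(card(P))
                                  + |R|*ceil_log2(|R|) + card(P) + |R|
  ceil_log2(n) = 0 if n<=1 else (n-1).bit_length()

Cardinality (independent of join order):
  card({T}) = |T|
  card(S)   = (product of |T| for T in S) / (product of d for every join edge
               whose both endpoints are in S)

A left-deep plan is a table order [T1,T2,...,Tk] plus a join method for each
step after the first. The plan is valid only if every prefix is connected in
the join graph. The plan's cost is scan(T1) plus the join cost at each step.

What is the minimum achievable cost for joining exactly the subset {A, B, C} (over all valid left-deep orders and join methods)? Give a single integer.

6720

Selinger DP over subsets of {A,B,C}:
  {A}: scan cost=60, card=60
  {C}: scan cost=100, card=100
  {B}: scan cost=400, card=400
  {AC}: card=200; try (A,hash)→920, (C,merge)→1280, (A,merge)→1320, (C,hash)→1520, (C,nl)→6060, (A,nl)→6100; best=920 via (A,hash)
  {BC}: card=20000; try (C,hash)→2200, (B,merge)→4900, (C,merge)→5200, (B,hash)→7400, (B,nl)→40100, (C,nl)→40400; best=2200 via (C,hash)
  {ABC}: card=40000; try (B,merge)→6720, (B,hash)→8320, (A,hash)→22920, (B,nl)→80920, (A,merge)→322620, (A,nl)→1202200; best=6720 via (B,merge)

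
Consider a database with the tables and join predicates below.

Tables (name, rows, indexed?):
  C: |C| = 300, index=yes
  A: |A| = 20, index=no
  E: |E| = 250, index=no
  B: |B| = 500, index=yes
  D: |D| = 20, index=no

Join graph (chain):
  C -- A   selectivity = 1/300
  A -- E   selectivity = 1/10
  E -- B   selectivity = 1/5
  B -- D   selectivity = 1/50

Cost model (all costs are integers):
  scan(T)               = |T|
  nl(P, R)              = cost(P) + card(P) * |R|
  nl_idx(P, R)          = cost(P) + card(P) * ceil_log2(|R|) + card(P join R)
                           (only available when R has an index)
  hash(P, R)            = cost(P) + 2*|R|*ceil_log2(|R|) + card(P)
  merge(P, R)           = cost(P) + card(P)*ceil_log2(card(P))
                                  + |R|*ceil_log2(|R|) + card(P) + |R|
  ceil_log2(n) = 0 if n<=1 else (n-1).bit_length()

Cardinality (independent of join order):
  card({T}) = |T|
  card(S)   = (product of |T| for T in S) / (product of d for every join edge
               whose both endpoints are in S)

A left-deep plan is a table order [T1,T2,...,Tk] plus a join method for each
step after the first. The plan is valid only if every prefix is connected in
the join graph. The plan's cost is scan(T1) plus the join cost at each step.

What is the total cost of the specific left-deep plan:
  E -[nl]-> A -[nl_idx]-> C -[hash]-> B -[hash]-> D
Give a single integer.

69950

step 1: scan E: cost=250, card=250
step 2: join A via nl
    card(P join A) = 250*20/(10) = 500
    cost = 250 + 250*20 = 5250
step 3: join C via nl_idx
    card(P join C) = 500*300/(300) = 500
    cost = 5250 + 500*9 + 500 = 10250
step 4: join B via hash
    card(P join B) = 500*500/(5) = 50000
    cost = 10250 + 2*500*9 + 500 = 19750
step 5: join D via hash
    card(P join D) = 50000*20/(50) = 20000
    cost = 19750 + 2*20*5 + 50000 = 69950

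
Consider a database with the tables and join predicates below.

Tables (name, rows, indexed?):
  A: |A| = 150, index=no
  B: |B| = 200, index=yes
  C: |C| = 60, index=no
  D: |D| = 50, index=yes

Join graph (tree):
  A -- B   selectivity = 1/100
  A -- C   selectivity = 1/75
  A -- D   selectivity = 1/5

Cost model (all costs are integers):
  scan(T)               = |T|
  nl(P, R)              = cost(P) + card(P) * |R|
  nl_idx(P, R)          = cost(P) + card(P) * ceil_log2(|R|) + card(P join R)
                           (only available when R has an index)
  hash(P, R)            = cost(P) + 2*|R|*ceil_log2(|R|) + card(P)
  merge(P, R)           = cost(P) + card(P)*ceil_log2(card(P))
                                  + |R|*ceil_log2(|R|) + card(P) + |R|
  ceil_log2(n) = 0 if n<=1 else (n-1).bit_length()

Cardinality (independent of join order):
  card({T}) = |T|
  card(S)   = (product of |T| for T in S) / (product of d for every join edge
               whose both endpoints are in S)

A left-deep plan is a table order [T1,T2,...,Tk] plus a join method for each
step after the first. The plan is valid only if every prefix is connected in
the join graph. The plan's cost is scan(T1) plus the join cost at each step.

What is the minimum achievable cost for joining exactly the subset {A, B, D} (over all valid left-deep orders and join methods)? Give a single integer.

2550

Selinger DP over subsets of {A,B,D}:
  {A}: scan cost=150, card=150
  {B}: scan cost=200, card=200
  {D}: scan cost=50, card=50
  {AB}: card=300; try (B,nl_idx)→1650, (A,hash)→2800, (B,merge)→3300, (A,merge)→3350, (B,hash)→3500, (B,nl)→30150 …(+1); best=1650 via (B,nl_idx)
  {AD}: card=1500; try (D,hash)→900, (A,merge)→1750, (D,merge)→1850, (A,hash)→2500, (D,nl_idx)→2550, (A,nl)→7550 …(+1); best=900 via (D,hash)
  {ABD}: card=3000; try (D,hash)→2550, (D,merge)→5000, (B,hash)→5600, (D,nl_idx)→6450, (B,nl_idx)→15900, (D,nl)→16650 …(+2); best=2550 via (D,hash)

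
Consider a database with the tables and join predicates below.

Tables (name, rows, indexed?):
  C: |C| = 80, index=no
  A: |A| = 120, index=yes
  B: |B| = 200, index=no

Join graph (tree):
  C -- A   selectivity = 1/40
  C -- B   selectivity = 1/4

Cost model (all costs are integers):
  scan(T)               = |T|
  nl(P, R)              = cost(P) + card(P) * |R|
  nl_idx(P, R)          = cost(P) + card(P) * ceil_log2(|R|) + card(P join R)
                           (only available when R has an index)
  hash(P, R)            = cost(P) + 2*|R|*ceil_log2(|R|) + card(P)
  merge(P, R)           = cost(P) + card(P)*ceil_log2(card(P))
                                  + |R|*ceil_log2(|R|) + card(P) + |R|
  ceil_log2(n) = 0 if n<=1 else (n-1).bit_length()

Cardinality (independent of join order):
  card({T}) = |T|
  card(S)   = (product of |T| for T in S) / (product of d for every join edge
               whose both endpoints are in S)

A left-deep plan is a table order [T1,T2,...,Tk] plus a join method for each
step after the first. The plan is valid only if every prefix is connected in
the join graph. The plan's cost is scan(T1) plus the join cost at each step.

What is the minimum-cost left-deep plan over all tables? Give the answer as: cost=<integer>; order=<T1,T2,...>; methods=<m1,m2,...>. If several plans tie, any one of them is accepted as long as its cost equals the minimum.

Selinger DP (subsets sized 1..n):
  {C}: scan cost=80, card=80
  {A}: scan cost=120, card=120
  {B}: scan cost=200, card=200
  {AC}: card=240; try (A,nl_idx)→880, (C,hash)→1360, (A,merge)→1680, (C,merge)→1720, (A,hash)→1840, (A,nl)→9680 …(+1); best=880 via (A,nl_idx)
  {BC}: card=4000; try (C,hash)→1520, (B,merge)→2520, (C,merge)→2640, (B,hash)→3360, (B,nl)→16080, (C,nl)→16200; best=1520 via (C,hash)
  {ABC}: card=12000; try (B,hash)→4320, (B,merge)→4840, (A,hash)→7200, (A,nl_idx)→41520, (B,nl)→48880, (A,merge)→54480 …(+1); best=4320 via (B,hash)

cost=4320; order=C,A,B; methods=nl_idx,hash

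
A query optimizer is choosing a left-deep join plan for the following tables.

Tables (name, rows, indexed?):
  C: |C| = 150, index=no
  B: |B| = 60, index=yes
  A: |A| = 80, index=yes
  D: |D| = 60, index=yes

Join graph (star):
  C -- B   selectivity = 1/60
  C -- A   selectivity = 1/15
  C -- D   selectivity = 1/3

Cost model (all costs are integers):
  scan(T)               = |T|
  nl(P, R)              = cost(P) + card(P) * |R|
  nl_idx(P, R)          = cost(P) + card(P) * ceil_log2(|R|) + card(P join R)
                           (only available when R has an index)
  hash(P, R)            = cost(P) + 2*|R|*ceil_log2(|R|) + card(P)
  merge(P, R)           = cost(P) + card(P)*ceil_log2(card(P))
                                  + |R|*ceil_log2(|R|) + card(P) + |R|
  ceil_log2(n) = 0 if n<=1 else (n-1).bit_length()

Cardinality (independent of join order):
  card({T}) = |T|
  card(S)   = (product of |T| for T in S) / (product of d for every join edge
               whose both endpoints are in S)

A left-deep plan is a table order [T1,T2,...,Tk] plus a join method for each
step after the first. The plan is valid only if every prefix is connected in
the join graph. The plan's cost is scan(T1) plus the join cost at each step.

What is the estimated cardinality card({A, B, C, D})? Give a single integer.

Tables in S: A(80), B(60), C(150), D(60)
Edges inside S: C-B(d=60), C-A(d=15), C-D(d=3)
numerator = 80 * 60 * 150 * 60 = 43200000
denominator = 60 * 15 * 3 = 2700
card(S) = 43200000 / 2700 = 16000

16000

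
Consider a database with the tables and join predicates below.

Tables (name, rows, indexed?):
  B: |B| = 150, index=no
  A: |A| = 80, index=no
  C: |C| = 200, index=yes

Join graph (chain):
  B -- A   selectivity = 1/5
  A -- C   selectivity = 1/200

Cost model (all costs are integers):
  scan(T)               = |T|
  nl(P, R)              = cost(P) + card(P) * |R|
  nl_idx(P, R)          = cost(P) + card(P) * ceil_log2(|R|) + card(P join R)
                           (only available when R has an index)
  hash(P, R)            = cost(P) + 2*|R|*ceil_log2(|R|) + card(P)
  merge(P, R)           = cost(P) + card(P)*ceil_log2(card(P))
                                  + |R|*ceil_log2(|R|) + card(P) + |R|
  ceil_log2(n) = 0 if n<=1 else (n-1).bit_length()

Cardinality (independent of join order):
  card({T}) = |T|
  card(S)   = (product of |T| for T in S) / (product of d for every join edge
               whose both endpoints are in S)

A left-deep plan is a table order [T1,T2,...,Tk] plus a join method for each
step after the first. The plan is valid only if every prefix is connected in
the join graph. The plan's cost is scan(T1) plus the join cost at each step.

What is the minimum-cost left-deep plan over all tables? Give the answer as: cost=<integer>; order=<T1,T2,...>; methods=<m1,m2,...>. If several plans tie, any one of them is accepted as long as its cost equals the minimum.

Selinger DP (subsets sized 1..n):
  {B}: scan cost=150, card=150
  {A}: scan cost=80, card=80
  {C}: scan cost=200, card=200
  {AB}: card=2400; try (A,hash)→1420, (B,merge)→2070, (A,merge)→2140, (B,hash)→2560, (B,nl)→12080, (A,nl)→12150; best=1420 via (A,hash)
  {AC}: card=80; try (C,nl_idx)→800, (A,hash)→1520, (C,merge)→2520, (A,merge)→2640, (C,hash)→3360, (C,nl)→16080 …(+1); best=800 via (C,nl_idx)
  {ABC}: card=2400; try (B,merge)→2790, (B,hash)→3280, (C,hash)→7020, (B,nl)→12800, (C,nl_idx)→23020, (C,merge)→34420 …(+1); best=2790 via (B,merge)

cost=2790; order=A,C,B; methods=nl_idx,merge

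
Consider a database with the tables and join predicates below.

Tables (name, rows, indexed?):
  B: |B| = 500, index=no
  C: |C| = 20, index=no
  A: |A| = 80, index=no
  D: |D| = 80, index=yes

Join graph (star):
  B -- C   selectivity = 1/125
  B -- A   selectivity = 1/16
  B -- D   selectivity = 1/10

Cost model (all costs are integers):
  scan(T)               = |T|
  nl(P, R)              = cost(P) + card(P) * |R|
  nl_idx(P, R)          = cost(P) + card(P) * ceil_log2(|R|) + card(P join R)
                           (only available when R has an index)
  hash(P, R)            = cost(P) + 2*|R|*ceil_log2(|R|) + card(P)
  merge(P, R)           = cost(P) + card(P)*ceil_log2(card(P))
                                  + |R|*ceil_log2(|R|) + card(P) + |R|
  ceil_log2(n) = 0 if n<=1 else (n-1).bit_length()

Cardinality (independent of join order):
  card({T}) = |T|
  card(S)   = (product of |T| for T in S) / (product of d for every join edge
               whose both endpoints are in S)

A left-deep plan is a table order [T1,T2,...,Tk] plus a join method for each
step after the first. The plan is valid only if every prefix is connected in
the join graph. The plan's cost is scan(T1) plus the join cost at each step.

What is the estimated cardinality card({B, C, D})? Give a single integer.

640

Tables in S: B(500), C(20), D(80)
Edges inside S: B-C(d=125), B-D(d=10)
numerator = 500 * 20 * 80 = 800000
denominator = 125 * 10 = 1250
card(S) = 800000 / 1250 = 640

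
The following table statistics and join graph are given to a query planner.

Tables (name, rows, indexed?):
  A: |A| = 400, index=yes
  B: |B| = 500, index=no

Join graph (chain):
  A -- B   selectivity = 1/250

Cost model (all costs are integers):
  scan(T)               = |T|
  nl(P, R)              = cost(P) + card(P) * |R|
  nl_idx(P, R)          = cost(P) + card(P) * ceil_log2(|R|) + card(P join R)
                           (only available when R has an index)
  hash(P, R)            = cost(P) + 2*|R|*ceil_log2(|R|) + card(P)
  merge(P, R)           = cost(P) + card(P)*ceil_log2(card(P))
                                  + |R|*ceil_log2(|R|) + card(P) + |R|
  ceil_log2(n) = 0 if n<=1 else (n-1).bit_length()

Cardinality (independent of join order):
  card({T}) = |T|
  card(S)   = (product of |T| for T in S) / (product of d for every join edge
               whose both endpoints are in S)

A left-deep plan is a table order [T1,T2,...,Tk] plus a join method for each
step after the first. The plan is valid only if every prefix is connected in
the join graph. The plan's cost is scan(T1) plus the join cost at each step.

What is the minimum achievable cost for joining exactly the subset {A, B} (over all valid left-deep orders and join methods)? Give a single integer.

Selinger DP over subsets of {A,B}:
  {A}: scan cost=400, card=400
  {B}: scan cost=500, card=500
  {AB}: card=800; try (A,nl_idx)→5800, (A,hash)→8200, (B,merge)→9400, (A,merge)→9500, (B,hash)→9800, (B,nl)→200400 …(+1); best=5800 via (A,nl_idx)

5800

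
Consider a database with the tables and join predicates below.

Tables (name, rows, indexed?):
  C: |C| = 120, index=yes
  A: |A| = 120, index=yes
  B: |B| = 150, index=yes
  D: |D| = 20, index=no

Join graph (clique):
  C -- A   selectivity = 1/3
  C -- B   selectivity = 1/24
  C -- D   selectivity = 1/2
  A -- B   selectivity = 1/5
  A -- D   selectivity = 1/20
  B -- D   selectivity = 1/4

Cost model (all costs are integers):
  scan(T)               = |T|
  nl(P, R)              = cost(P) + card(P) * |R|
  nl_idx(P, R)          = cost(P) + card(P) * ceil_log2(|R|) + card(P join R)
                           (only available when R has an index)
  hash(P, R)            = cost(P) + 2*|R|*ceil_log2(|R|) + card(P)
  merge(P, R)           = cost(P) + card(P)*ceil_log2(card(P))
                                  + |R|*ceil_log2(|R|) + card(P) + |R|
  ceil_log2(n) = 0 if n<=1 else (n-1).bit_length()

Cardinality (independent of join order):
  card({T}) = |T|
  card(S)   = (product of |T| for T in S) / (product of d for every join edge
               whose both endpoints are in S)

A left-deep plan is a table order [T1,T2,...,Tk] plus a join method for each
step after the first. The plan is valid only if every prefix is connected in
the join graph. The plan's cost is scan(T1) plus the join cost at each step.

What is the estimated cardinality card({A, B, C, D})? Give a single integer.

750

Tables in S: A(120), B(150), C(120), D(20)
Edges inside S: C-A(d=3), C-B(d=24), C-D(d=2), A-B(d=5), A-D(d=20), B-D(d=4)
numerator = 120 * 150 * 120 * 20 = 43200000
denominator = 3 * 24 * 2 * 5 * 20 * 4 = 57600
card(S) = 43200000 / 57600 = 750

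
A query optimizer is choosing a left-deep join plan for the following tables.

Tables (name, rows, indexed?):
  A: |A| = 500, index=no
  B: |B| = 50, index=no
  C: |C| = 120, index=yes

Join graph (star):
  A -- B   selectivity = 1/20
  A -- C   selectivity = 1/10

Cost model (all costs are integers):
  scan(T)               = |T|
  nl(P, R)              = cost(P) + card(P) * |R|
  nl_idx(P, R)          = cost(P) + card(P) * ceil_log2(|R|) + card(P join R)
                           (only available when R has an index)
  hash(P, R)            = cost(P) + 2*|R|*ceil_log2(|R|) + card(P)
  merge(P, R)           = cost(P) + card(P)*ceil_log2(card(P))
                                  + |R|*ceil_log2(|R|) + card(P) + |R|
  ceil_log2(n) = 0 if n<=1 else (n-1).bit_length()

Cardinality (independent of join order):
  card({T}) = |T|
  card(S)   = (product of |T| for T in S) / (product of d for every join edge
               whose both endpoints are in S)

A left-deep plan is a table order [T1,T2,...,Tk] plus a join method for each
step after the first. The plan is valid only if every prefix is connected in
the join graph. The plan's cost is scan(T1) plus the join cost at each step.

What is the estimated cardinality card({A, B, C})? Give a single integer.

Tables in S: A(500), B(50), C(120)
Edges inside S: A-B(d=20), A-C(d=10)
numerator = 500 * 50 * 120 = 3000000
denominator = 20 * 10 = 200
card(S) = 3000000 / 200 = 15000

15000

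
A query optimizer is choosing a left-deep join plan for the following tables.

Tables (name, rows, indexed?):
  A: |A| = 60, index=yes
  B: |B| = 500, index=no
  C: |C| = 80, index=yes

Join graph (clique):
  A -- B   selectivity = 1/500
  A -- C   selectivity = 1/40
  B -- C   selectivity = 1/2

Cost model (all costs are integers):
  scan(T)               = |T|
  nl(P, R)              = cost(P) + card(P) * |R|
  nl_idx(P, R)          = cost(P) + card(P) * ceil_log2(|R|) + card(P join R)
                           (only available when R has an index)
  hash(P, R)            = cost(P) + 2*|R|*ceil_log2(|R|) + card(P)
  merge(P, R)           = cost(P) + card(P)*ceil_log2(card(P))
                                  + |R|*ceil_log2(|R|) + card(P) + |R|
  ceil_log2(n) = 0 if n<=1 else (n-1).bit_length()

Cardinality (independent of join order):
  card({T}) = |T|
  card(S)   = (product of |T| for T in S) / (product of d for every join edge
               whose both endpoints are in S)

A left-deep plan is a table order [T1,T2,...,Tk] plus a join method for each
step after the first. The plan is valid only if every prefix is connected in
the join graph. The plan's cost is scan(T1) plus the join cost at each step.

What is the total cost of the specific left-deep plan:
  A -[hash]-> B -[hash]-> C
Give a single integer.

10300

step 1: scan A: cost=60, card=60
step 2: join B via hash
    card(P join B) = 60*500/(500) = 60
    cost = 60 + 2*500*9 + 60 = 9120
step 3: join C via hash
    card(P join C) = 60*80/(40*2) = 60
    cost = 9120 + 2*80*7 + 60 = 10300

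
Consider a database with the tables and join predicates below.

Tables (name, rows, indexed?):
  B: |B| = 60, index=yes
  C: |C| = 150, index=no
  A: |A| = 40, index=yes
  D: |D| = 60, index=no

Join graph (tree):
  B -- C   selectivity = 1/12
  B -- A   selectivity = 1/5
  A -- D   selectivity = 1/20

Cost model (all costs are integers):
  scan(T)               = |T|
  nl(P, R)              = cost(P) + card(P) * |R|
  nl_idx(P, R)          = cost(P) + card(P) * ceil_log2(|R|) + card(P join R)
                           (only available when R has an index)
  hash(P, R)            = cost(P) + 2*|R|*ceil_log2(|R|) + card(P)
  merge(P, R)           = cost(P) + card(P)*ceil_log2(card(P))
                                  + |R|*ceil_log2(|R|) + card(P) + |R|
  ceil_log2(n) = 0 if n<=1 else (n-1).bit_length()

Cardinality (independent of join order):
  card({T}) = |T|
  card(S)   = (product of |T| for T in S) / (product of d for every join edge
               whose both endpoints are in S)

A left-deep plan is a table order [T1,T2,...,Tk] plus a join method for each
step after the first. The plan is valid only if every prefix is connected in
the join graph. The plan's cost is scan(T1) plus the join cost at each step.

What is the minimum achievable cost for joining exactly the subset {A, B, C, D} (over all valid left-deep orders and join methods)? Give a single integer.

5220

Selinger DP over subsets of {A,B,C,D}:
  {B}: scan cost=60, card=60
  {C}: scan cost=150, card=150
  {A}: scan cost=40, card=40
  {D}: scan cost=60, card=60
  {BC}: card=750; try (B,hash)→1020, (B,nl_idx)→1800, (C,merge)→1830, (B,merge)→1920, (C,hash)→2520, (C,nl)→9060 …(+1); best=1020 via (B,hash)
  {AB}: card=480; try (A,hash)→600, (B,merge)→740, (B,nl_idx)→760, (A,merge)→760, (B,hash)→800, (A,nl_idx)→900 …(+2); best=600 via (A,hash)
  {AD}: card=120; try (A,nl_idx)→540, (A,hash)→600, (D,merge)→740, (A,merge)→760, (D,hash)→800, (D,nl)→2440 …(+1); best=540 via (A,nl_idx)
  {ABC}: card=6000; try (A,hash)→2250, (C,hash)→3480, (C,merge)→6750, (A,merge)→9550, (A,nl_idx)→11520, (A,nl)→31020 …(+1); best=2250 via (A,hash)
  {ABD}: card=1440; try (B,hash)→1380, (D,hash)→1800, (B,merge)→1920, (B,nl_idx)→2700, (D,merge)→5820, (B,nl)→7740 …(+1); best=1380 via (B,hash)
  {ABCD}: card=18000; try (C,hash)→5220, (D,hash)→8970, (C,merge)→20010, (D,merge)→86670, (C,nl)→217380, (D,nl)→362250; best=5220 via (C,hash)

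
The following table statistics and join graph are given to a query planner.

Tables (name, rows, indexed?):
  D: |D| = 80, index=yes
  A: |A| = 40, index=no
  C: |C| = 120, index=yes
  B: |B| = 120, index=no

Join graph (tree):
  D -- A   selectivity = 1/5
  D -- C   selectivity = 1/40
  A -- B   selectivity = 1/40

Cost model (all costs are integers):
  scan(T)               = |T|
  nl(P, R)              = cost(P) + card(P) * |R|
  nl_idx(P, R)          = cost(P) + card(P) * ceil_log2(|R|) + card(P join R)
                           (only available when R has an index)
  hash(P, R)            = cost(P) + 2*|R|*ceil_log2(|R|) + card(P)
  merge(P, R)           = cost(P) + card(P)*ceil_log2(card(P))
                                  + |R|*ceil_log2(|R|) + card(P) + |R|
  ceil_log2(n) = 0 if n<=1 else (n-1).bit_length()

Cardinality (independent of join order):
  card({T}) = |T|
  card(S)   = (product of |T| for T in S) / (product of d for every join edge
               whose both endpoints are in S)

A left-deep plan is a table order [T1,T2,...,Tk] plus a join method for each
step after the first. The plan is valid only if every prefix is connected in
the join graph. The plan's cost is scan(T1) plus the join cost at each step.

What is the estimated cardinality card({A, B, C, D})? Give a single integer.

Tables in S: A(40), B(120), C(120), D(80)
Edges inside S: D-A(d=5), D-C(d=40), A-B(d=40)
numerator = 40 * 120 * 120 * 80 = 46080000
denominator = 5 * 40 * 40 = 8000
card(S) = 46080000 / 8000 = 5760

5760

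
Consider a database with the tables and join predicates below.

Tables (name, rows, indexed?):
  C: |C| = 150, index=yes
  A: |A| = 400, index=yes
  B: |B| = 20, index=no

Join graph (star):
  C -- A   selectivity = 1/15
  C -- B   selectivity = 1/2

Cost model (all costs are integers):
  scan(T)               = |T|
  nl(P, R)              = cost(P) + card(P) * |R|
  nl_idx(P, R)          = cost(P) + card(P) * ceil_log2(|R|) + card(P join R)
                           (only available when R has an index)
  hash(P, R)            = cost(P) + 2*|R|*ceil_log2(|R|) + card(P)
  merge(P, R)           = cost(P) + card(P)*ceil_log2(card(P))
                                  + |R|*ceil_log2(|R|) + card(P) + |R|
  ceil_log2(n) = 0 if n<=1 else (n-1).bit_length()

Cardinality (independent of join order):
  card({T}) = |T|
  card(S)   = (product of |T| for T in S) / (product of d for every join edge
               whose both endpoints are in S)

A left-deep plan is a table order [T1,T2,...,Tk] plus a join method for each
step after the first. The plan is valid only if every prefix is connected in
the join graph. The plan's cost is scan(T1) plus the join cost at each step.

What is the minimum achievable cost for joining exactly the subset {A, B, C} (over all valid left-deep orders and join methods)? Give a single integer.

7400

Selinger DP over subsets of {A,B,C}:
  {C}: scan cost=150, card=150
  {A}: scan cost=400, card=400
  {B}: scan cost=20, card=20
  {AC}: card=4000; try (C,hash)→3200, (A,merge)→5500, (A,nl_idx)→5500, (C,merge)→5750, (A,hash)→7500, (C,nl_idx)→7600 …(+2); best=3200 via (C,hash)
  {BC}: card=1500; try (B,hash)→500, (C,merge)→1490, (B,merge)→1620, (C,nl_idx)→1680, (C,hash)→2440, (C,nl)→3020 …(+1); best=500 via (B,hash)
  {ABC}: card=40000; try (B,hash)→7400, (A,hash)→9200, (A,merge)→22500, (A,nl_idx)→54000, (B,merge)→55320, (B,nl)→83200 …(+1); best=7400 via (B,hash)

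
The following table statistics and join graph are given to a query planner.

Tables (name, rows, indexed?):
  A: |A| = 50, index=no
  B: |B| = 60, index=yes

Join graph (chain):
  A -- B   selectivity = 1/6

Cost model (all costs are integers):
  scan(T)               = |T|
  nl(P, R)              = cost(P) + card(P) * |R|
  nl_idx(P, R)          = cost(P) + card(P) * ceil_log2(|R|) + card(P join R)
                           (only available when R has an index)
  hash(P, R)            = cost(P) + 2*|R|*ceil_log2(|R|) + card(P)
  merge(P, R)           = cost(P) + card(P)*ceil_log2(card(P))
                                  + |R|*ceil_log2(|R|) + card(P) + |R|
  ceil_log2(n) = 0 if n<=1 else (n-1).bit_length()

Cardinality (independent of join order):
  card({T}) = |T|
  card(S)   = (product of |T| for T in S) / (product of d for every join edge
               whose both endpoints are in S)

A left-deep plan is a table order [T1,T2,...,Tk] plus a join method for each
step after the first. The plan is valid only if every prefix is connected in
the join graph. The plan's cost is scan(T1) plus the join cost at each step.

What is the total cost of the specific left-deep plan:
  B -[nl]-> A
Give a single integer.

3060

step 1: scan B: cost=60, card=60
step 2: join A via nl
    card(P join A) = 60*50/(6) = 500
    cost = 60 + 60*50 = 3060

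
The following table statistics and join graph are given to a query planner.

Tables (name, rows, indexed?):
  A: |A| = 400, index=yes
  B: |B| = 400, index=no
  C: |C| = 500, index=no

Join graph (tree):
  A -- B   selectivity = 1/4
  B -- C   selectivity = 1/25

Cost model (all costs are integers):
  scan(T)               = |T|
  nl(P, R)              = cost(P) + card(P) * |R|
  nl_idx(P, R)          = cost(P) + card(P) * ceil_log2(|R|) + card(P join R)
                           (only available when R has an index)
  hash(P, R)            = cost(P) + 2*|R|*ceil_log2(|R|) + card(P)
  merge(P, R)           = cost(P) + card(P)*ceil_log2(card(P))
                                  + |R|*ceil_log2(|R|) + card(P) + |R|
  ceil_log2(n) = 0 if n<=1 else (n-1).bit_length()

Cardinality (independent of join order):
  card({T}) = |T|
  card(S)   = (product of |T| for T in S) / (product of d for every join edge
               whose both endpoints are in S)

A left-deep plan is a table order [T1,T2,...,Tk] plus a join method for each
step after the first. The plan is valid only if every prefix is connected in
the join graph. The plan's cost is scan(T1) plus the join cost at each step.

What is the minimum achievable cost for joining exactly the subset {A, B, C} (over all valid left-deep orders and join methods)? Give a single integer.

Selinger DP over subsets of {A,B,C}:
  {A}: scan cost=400, card=400
  {B}: scan cost=400, card=400
  {C}: scan cost=500, card=500
  {AB}: card=40000; try (B,hash)→8000, (A,hash)→8000, (B,merge)→8400, (A,merge)→8400, (A,nl_idx)→44000, (B,nl)→160400 …(+1); best=8000 via (B,hash)
  {BC}: card=8000; try (B,hash)→8200, (C,merge)→9400, (B,merge)→9500, (C,hash)→9800, (C,nl)→200400, (B,nl)→200500; best=8200 via (B,hash)
  {ABC}: card=800000; try (A,hash)→23400, (C,hash)→57000, (A,merge)→124200, (C,merge)→693000, (A,nl_idx)→880200, (A,nl)→3208200 …(+1); best=23400 via (A,hash)

23400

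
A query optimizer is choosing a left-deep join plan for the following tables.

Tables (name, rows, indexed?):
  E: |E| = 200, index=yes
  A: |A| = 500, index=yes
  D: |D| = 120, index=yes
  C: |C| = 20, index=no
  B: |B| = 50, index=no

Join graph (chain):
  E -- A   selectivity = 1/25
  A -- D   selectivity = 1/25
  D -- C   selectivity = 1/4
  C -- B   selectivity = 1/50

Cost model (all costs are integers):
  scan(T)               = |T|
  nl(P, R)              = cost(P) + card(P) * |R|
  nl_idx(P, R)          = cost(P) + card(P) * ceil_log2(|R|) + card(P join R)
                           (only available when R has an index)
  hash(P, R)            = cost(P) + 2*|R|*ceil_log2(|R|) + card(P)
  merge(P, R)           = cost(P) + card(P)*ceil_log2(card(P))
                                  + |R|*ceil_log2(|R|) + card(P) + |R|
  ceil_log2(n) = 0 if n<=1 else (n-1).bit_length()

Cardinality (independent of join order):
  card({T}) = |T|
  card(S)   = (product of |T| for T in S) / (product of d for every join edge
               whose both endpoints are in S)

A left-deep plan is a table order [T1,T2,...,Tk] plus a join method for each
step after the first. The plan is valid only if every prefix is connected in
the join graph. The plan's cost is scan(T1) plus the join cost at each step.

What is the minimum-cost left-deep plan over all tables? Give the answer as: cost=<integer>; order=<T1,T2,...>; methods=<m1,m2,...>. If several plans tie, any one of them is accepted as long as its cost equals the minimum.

Selinger DP (subsets sized 1..n):
  {E}: scan cost=200, card=200
  {A}: scan cost=500, card=500
  {D}: scan cost=120, card=120
  {C}: scan cost=20, card=20
  {B}: scan cost=50, card=50
  {AE}: card=4000; try (E,hash)→4200, (A,nl_idx)→6000, (A,merge)→7000, (E,merge)→7300, (E,nl_idx)→8500, (A,hash)→9400 …(+2); best=4200 via (E,hash)
  {AD}: card=2400; try (D,hash)→2680, (A,nl_idx)→3600, (A,merge)→6080, (D,nl_idx)→6400, (D,merge)→6460, (A,hash)→9240 …(+2); best=2680 via (D,hash)
  {CD}: card=600; try (C,hash)→440, (D,nl_idx)→760, (D,merge)→1100, (C,merge)→1200, (D,hash)→1720, (D,nl)→2420 …(+1); best=440 via (C,hash)
  {BC}: card=20; try (C,hash)→300, (B,merge)→490, (C,merge)→520, (B,hash)→640, (B,nl)→1020, (C,nl)→1050; best=300 via (C,hash)
  {ADE}: card=19200; try (E,hash)→8280, (D,hash)→9880, (E,merge)→35680, (E,nl_idx)→41080, (D,nl_idx)→51400, (D,merge)→57160 …(+2); best=8280 via (E,hash)
  {ACD}: card=12000; try (C,hash)→5280, (A,hash)→10040, (A,merge)→12040, (A,nl_idx)→17840, (C,merge)→34000, (C,nl)→50680 …(+1); best=5280 via (C,hash)
  {BCD}: card=600; try (D,nl_idx)→1040, (D,merge)→1380, (B,hash)→1640, (D,hash)→2000, (D,nl)→2700, (B,merge)→7390 …(+1); best=1040 via (D,nl_idx)
  {ACDE}: card=96000; try (E,hash)→20480, (C,hash)→27680, (E,merge)→187080, (E,nl_idx)→197280, (C,merge)→315600, (C,nl)→392280 …(+1); best=20480 via (E,hash)
  {ABCD}: card=12000; try (A,hash)→10640, (A,merge)→12640, (B,hash)→17880, (A,nl_idx)→18440, (B,merge)→185630, (A,nl)→301040 …(+1); best=10640 via (A,hash)
  {ABCDE}: card=96000; try (E,hash)→25840, (B,hash)→117080, (E,merge)→192440, (E,nl_idx)→202640, (B,merge)→1748830, (E,nl)→2410640 …(+1); best=25840 via (E,hash)

cost=25840; order=B,C,D,A,E; methods=hash,nl_idx,hash,hash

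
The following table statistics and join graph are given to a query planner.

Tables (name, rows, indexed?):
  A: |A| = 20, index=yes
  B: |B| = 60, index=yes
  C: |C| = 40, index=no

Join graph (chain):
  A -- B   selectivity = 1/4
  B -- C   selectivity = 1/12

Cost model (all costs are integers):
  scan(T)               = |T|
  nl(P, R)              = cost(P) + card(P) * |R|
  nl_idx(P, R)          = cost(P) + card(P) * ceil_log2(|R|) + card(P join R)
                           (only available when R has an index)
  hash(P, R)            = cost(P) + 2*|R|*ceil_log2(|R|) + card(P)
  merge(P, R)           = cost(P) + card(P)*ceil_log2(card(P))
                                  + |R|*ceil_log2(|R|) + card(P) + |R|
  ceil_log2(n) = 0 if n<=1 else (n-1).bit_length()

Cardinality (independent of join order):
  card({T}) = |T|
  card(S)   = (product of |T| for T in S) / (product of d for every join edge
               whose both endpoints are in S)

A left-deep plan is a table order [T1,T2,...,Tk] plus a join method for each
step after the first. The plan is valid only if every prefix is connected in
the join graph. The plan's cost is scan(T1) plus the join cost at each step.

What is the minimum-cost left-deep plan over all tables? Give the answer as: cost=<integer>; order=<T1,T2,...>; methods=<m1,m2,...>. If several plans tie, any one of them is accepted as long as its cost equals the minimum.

Selinger DP (subsets sized 1..n):
  {A}: scan cost=20, card=20
  {B}: scan cost=60, card=60
  {C}: scan cost=40, card=40
  {AB}: card=300; try (A,hash)→320, (B,nl_idx)→440, (B,merge)→560, (A,merge)→600, (A,nl_idx)→660, (B,hash)→760 …(+2); best=320 via (A,hash)
  {BC}: card=200; try (B,nl_idx)→480, (C,hash)→600, (B,merge)→740, (C,merge)→760, (B,hash)→800, (B,nl)→2440 …(+1); best=480 via (B,nl_idx)
  {ABC}: card=1000; try (A,hash)→880, (C,hash)→1100, (A,merge)→2400, (A,nl_idx)→2480, (C,merge)→3600, (A,nl)→4480 …(+1); best=880 via (A,hash)

cost=880; order=C,B,A; methods=nl_idx,hash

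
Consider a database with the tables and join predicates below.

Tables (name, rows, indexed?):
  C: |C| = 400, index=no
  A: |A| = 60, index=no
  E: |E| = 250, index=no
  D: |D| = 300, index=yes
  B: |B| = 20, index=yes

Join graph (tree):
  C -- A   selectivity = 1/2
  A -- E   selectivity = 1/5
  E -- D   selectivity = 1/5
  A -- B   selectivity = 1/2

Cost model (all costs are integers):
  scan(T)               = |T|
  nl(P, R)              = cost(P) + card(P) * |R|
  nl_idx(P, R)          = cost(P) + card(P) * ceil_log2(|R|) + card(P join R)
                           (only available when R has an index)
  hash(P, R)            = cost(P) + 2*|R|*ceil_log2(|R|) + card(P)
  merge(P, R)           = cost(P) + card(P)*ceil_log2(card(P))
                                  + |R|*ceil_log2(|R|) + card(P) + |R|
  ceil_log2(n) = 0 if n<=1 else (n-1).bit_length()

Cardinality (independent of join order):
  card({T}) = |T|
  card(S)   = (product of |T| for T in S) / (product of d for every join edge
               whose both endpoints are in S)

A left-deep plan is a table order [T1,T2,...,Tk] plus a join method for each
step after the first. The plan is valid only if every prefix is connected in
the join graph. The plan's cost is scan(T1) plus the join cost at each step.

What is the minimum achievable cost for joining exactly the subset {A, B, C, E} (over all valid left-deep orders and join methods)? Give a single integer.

Selinger DP over subsets of {A,B,C,E}:
  {C}: scan cost=400, card=400
  {A}: scan cost=60, card=60
  {E}: scan cost=250, card=250
  {B}: scan cost=20, card=20
  {AC}: card=12000; try (A,hash)→1520, (C,merge)→4480, (A,merge)→4820, (C,hash)→7320, (C,nl)→24060, (A,nl)→24400; best=1520 via (A,hash)
  {AE}: card=3000; try (A,hash)→1220, (E,merge)→2730, (A,merge)→2920, (E,hash)→4120, (E,nl)→15060, (A,nl)→15250; best=1220 via (A,hash)
  {AB}: card=600; try (B,hash)→320, (A,merge)→560, (B,merge)→600, (A,hash)→760, (B,nl_idx)→960, (A,nl)→1220 …(+1); best=320 via (B,hash)
  {ACE}: card=600000; try (C,hash)→11420, (E,hash)→17520, (C,merge)→44220, (E,merge)→183770, (C,nl)→1201220, (E,nl)→3001520; best=11420 via (C,hash)
  {ABC}: card=120000; try (C,hash)→8120, (C,merge)→10920, (B,hash)→13720, (B,nl_idx)→181520, (B,merge)→181640, (C,nl)→240320 …(+1); best=8120 via (C,hash)
  {ABE}: card=30000; try (B,hash)→4420, (E,hash)→4920, (E,merge)→9170, (B,merge)→40340, (B,nl_idx)→46220, (B,nl)→61220 …(+1); best=4420 via (B,hash)
  {ABCE}: card=6000000; try (C,hash)→41620, (E,hash)→132120, (C,merge)→488420, (B,hash)→611620, (E,merge)→2170370, (B,nl_idx)→9011420 …(+4); best=41620 via (C,hash)

41620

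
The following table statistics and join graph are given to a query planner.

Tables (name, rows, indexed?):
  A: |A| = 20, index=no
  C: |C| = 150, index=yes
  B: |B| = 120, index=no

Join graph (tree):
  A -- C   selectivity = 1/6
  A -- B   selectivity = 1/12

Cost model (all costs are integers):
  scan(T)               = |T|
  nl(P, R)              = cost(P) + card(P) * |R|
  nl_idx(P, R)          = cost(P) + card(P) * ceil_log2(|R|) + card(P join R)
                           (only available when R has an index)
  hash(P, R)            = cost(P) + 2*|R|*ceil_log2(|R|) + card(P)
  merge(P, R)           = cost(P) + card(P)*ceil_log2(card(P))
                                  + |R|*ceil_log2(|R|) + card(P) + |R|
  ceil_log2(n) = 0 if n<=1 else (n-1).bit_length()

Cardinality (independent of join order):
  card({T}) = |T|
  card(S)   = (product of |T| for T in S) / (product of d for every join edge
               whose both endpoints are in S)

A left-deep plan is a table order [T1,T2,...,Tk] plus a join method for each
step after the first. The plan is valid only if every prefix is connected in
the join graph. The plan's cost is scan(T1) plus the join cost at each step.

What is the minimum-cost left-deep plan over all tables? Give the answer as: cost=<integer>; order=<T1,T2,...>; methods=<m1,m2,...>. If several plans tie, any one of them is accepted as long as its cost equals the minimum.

Selinger DP (subsets sized 1..n):
  {A}: scan cost=20, card=20
  {C}: scan cost=150, card=150
  {B}: scan cost=120, card=120
  {AC}: card=500; try (A,hash)→500, (C,nl_idx)→680, (C,merge)→1490, (A,merge)→1620, (C,hash)→2440, (C,nl)→3020 …(+1); best=500 via (A,hash)
  {AB}: card=200; try (A,hash)→440, (B,merge)→1100, (A,merge)→1200, (B,hash)→1720, (B,nl)→2420, (A,nl)→2520; best=440 via (A,hash)
  {ABC}: card=5000; try (B,hash)→2680, (C,hash)→3040, (C,merge)→3590, (B,merge)→6460, (C,nl_idx)→7040, (C,nl)→30440 …(+1); best=2680 via (B,hash)

cost=2680; order=C,A,B; methods=hash,hash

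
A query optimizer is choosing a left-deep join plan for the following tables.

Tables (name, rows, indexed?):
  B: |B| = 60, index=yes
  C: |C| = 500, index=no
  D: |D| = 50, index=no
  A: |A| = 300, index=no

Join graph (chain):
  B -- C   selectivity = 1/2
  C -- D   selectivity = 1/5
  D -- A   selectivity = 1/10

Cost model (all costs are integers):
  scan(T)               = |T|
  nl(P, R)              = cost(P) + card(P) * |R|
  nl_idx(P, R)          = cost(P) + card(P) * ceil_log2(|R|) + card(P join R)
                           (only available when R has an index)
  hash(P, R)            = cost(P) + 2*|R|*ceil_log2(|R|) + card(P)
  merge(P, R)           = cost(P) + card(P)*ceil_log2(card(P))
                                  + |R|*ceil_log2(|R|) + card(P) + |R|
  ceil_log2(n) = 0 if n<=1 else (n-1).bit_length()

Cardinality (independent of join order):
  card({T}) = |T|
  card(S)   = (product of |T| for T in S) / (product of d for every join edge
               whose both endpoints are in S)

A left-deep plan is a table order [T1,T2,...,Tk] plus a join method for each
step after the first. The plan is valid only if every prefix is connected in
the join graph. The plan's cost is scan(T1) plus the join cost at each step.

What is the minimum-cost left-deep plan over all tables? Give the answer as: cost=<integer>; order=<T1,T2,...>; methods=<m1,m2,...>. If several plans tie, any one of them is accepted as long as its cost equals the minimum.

cost=162420; order=A,D,C,B; methods=hash,hash,hash

Selinger DP (subsets sized 1..n):
  {B}: scan cost=60, card=60
  {C}: scan cost=500, card=500
  {D}: scan cost=50, card=50
  {A}: scan cost=300, card=300
  {BC}: card=15000; try (B,hash)→1720, (C,merge)→5480, (B,merge)→5920, (C,hash)→9120, (B,nl_idx)→18500, (C,nl)→30060 …(+1); best=1720 via (B,hash)
  {CD}: card=5000; try (D,hash)→1600, (C,merge)→5400, (D,merge)→5850, (C,hash)→9100, (C,nl)→25050, (D,nl)→25500; best=1600 via (D,hash)
  {AD}: card=1500; try (D,hash)→1200, (A,merge)→3400, (D,merge)→3650, (A,hash)→5500, (A,nl)→15050, (D,nl)→15300; best=1200 via (D,hash)
  {BCD}: card=150000; try (B,hash)→7320, (D,hash)→17320, (B,merge)→72020, (B,nl_idx)→181600, (D,merge)→227070, (B,nl)→301600 …(+1); best=7320 via (B,hash)
  {ACD}: card=150000; try (C,hash)→11700, (A,hash)→12000, (C,merge)→24200, (A,merge)→74600, (C,nl)→751200, (A,nl)→1501600; best=11700 via (C,hash)
  {ABCD}: card=4500000; try (B,hash)→162420, (A,hash)→162720, (A,merge)→2860320, (B,merge)→2862120, (B,nl_idx)→5411700, (B,nl)→9011700 …(+1); best=162420 via (B,hash)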